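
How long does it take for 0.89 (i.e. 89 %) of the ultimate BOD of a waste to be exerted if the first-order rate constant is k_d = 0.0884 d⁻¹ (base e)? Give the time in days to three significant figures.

y/L₀ = 1 − e^(−k_d t) = 0.89 ⇒ e^(−k_d t) = 0.110
t = −ln(0.110) / 0.0884 = 2.207 / 0.0884 = 24.97 d.

t ≈ 25.0 d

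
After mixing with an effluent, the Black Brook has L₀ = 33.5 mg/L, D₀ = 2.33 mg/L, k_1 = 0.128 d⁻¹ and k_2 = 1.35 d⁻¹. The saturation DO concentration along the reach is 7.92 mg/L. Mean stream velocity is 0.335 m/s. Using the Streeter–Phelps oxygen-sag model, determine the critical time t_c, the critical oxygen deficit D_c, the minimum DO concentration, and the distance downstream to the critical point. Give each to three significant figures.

t_c ≈ 1.04 d; D_c ≈ 2.78 mg/L; min DO ≈ 5.14 mg/L; x_c ≈ 30.0 km

At the critical point dD/dt = 0, so k_1 L₀ e^(−k_1 t) = k_2 D. Substituting D(t) from the Streeter–Phelps equation and solving for t gives
t_c = ln[(k_2/k_1)(1 − D₀(k_2−k_1)/(k_1 L₀))] / (k_2−k_1).
Here k_2−k_1 = 1.222 d⁻¹ and 1 − D₀(k_2−k_1)/(k_1 L₀) = 1 − 2.33×1.222/(0.128×33.5) = 0.3360, so
t_c = ln(10.55 × 0.3360) / 1.222 = 1.265 / 1.222 = 1.035 d.
L(t_c) = L₀ e^(−k_1 t_c) = 33.5 × 0.8759 = 29.34 mg/L, and at the critical point k_2 D_c = k_1 L, so D_c = (0.128/1.35) × 29.34 = 2.782 mg/L.
Minimum DO = C_s − D_c = 7.92 − 2.782 = 5.138 mg/L.
x_c = v t_c = 0.335 m/s × 1.035 d × 86400 s/d = 29970 m ≈ 30.0 km.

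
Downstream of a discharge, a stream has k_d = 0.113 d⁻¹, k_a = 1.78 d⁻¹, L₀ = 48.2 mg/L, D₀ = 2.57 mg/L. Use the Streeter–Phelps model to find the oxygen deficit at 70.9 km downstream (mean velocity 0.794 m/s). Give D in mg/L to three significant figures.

Travel time t = x/v = 70.9 km / (0.794 m/s) = 70900 m / 0.794 m/s = 89290 s = 1.034 d.
k_d L₀/(k_a−k_d) = 0.113×48.2/(1.78−0.113) = 5.447/1.667 = 3.267 mg/L.
e^(−k_d t) = e^(−0.113×1.034) = 0.8898; e^(−k_a t) = e^(−1.78×1.034) = 0.1589.
D = 3.267 × (0.8898 − 0.1589) + 2.57 × 0.1589 = 2.388 + 0.4083 = 2.796 mg/L.

D ≈ 2.80 mg/L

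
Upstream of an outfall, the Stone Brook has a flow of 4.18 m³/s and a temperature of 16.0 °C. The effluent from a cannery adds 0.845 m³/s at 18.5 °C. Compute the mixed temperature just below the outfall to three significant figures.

16.4 °C

Flow-weighted mixing: C = (Q_r C_r + Q_w C_w)/(Q_r + Q_w)
= (4.18×16.0 + 0.845×18.5)/(4.18 + 0.845) = 82.51/5.025 = 16.42 °C.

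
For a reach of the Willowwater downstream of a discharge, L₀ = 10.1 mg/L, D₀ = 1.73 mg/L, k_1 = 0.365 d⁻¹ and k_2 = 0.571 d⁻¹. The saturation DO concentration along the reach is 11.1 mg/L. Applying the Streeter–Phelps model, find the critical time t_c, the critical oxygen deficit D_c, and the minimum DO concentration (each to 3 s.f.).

t_c ≈ 1.68 d; D_c ≈ 3.50 mg/L; min DO ≈ 7.60 mg/L

With k_2/k_1 = 1.564 and 1 − D₀(k_2−k_1)/(k_1 L₀) = 0.9033,
t_c = ln(1.564 × 0.9033) / (0.571 − 0.365) = ln(1.413) / 0.2060 = 0.3458/0.2060 = 1.679 d.
D_c = (k_1/k_2) L₀ e^(−k_1 t_c) = (0.365/0.571) × 10.1 × e^(−0.365×1.679) = 0.6392 × 10.1 × 0.5419 = 3.498 mg/L.
Minimum DO = C_s − D_c = 11.1 − 3.498 = 7.602 mg/L.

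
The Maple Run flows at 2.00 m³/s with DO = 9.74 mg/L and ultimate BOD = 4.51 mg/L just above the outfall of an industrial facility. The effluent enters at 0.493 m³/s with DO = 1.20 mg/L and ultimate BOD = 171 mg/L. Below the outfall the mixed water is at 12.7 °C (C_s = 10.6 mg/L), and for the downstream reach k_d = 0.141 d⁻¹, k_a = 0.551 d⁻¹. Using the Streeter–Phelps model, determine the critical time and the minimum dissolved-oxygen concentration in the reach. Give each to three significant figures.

t_c ≈ 2.79 d; minimum DO ≈ 4.13 mg/L

Mixed DO = (2.00×9.74 + 0.493×1.20)/(2.00+0.493) = 20.07/2.493 = 8.051 mg/L.
Mixed L₀ = (2.00×4.51 + 0.493×171)/(2.493) = 93.32/2.493 = 37.43 mg/L.
Initial deficit D₀ = C_s − DO₀ = 10.6 − 8.051 = 2.549 mg/L.
t_c = (1/0.4100) ln[(0.551/0.141)(1 − 2.549×0.4100/(0.141×37.43))] = 2.439 × ln(3.134) = 2.786 d.
D_c = (0.141/0.551) × 37.43 × e^(−0.141×2.786) = 0.2559 × 37.43 × 0.6751 = 6.467 mg/L.
Minimum DO = 10.6 − 6.467 = 4.133 mg/L.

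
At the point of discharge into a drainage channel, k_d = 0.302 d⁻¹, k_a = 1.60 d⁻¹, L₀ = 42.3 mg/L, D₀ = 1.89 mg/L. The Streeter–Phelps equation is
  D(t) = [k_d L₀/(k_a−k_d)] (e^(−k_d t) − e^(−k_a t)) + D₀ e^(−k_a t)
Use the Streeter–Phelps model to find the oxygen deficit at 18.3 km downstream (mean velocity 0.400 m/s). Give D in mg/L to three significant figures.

D ≈ 4.98 mg/L

Travel time t = x/v = 18.3 km / (0.400 m/s) = 18300 m / 0.400 m/s = 45750 s = 0.5295 d.
k_d L₀/(k_a−k_d) = 0.302×42.3/(1.60−0.302) = 12.77/1.298 = 9.842 mg/L.
e^(−k_d t) = e^(−0.302×0.5295) = 0.8522; e^(−k_a t) = e^(−1.60×0.5295) = 0.4286.
D = 9.842 × (0.8522 − 0.4286) + 1.89 × 0.4286 = 4.169 + 0.8101 = 4.979 mg/L.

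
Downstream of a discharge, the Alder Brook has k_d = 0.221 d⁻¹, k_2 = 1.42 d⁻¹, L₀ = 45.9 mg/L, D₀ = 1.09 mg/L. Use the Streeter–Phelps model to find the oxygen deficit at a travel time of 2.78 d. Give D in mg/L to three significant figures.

D ≈ 4.43 mg/L

k_d L₀/(k_2−k_d) = 0.221×45.9/(1.42−0.221) = 10.14/1.199 = 8.460 mg/L.
e^(−k_d t) = e^(−0.221×2.780) = 0.5410; e^(−k_2 t) = e^(−1.42×2.780) = 0.01930.
D = 8.460 × (0.5410 − 0.01930) + 1.09 × 0.01930 = 4.414 + 0.02104 = 4.435 mg/L.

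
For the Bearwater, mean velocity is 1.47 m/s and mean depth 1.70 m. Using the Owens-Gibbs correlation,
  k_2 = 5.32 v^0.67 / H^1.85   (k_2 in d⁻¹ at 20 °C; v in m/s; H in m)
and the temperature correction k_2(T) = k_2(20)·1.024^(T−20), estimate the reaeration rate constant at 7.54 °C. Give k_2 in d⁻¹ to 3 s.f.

k_2 ≈ 1.92 d⁻¹

k_2(20) = 5.32 × 1.47^0.67 / 1.70^1.85 = 5.32 × 1.295 / 2.669 = 2.580 d⁻¹.
k_2(7.54) = 2.580 × 1.024^(7.54−20) = 2.580 × 0.7442 = 1.920 d⁻¹.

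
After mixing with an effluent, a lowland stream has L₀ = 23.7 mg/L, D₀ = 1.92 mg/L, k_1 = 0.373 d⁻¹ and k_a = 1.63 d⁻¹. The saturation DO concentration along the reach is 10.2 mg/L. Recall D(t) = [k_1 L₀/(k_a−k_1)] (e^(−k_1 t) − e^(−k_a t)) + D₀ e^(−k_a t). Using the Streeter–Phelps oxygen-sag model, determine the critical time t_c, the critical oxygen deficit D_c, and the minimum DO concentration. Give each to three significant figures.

t_c ≈ 0.920 d; D_c ≈ 3.85 mg/L; min DO ≈ 6.35 mg/L

t_c = [1/(k_a−k_1)] ln[(k_a/k_1)(1 − D₀(k_a−k_1)/(k_1 L₀))]
= [1/(1.63−0.373)] ln[(1.63/0.373)(1 − 1.92×1.257/(0.373×23.7))]
= (1/1.257) ln[4.370 × 0.7270] = 0.7955 × ln(3.177) = 0.7955 × 1.156 = 0.9196 d.
D_c = (k_1/k_a) L₀ e^(−k_1 t_c) = (0.373/1.63) × 23.7 × e^(−0.373×0.9196) = 0.2288 × 23.7 × 0.7096 = 3.849 mg/L.
Minimum DO = C_s − D_c = 10.2 − 3.849 = 6.351 mg/L.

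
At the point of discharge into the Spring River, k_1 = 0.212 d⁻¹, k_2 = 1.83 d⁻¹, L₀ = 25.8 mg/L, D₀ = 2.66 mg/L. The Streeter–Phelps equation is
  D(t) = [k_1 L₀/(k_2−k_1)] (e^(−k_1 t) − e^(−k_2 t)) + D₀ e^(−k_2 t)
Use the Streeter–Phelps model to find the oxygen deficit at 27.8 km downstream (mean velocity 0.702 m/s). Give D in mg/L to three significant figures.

D ≈ 2.76 mg/L

Travel time t = x/v = 27.8 km / (0.702 m/s) = 27800 m / 0.702 m/s = 39600 s = 0.4583 d.
k_1 L₀/(k_2−k_1) = 0.212×25.8/(1.83−0.212) = 5.470/1.618 = 3.380 mg/L.
e^(−k_1 t) = e^(−0.212×0.4583) = 0.9074; e^(−k_2 t) = e^(−1.83×0.4583) = 0.4322.
D = 3.380 × (0.9074 − 0.4322) + 2.66 × 0.4322 = 1.606 + 1.150 = 2.756 mg/L.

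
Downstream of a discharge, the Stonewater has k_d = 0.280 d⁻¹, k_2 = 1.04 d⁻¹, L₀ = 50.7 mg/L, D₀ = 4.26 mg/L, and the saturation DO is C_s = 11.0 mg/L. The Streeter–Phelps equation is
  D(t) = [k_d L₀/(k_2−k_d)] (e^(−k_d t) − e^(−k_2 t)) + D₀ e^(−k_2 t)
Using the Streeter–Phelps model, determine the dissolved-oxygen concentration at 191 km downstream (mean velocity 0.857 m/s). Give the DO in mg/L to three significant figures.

Travel time t = x/v = 191 km / (0.857 m/s) = 191000 m / 0.857 m/s = 222900 s = 2.580 d.
k_d L₀/(k_2−k_d) = 0.280×50.7/(1.04−0.280) = 14.20/0.7600 = 18.68 mg/L.
e^(−k_d t) = e^(−0.280×2.580) = 0.4857; e^(−k_2 t) = e^(−1.04×2.580) = 0.06838.
D = 18.68 × (0.4857 − 0.06838) + 4.26 × 0.06838 = 7.794 + 0.2913 = 8.086 mg/L.
DO = C_s − D = 11.0 − 8.086 = 2.914 mg/L.

DO ≈ 2.91 mg/L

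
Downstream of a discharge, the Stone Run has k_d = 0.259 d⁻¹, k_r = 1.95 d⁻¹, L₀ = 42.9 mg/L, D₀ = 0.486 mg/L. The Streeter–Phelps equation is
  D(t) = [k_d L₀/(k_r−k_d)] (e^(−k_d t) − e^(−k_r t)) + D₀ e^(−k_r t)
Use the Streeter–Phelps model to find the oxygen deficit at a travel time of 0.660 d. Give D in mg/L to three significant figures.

k_d L₀/(k_r−k_d) = 0.259×42.9/(1.95−0.259) = 11.11/1.691 = 6.571 mg/L.
e^(−k_d t) = e^(−0.259×0.6600) = 0.8429; e^(−k_r t) = e^(−1.95×0.6600) = 0.2761.
D = 6.571 × (0.8429 − 0.2761) + 0.486 × 0.2761 = 3.724 + 0.1342 = 3.858 mg/L.

D ≈ 3.86 mg/L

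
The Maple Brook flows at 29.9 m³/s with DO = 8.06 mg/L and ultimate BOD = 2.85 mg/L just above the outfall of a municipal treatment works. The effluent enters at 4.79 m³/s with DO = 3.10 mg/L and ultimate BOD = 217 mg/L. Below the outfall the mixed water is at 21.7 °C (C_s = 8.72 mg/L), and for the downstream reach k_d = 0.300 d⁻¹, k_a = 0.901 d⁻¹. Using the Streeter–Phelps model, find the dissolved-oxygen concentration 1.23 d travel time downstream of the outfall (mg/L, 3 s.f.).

DO ≈ 2.43 mg/L

Mixed DO = (29.9×8.06 + 4.79×3.10)/(29.9+4.79) = 255.8/34.69 = 7.375 mg/L.
Mixed L₀ = (29.9×2.85 + 4.79×217)/(34.69) = 1125/34.69 = 32.42 mg/L.
Initial deficit D₀ = C_s − DO₀ = 8.72 − 7.375 = 1.345 mg/L.
D(1.23) = [0.300×32.42/(0.901−0.300)](e^(−0.300×1.23) − e^(−0.901×1.23)) + 1.345 e^(−0.901×1.23)
= 16.18 × (0.6914 − 0.3301) + 1.345 × 0.3301 = 6.291 mg/L.
DO = 8.72 − 6.291 = 2.429 mg/L.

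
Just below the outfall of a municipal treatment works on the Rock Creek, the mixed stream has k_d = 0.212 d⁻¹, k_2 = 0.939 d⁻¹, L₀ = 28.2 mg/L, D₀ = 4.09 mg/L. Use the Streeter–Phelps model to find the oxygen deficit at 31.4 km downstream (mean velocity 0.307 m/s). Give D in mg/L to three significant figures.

Travel time t = x/v = 31.4 km / (0.307 m/s) = 31400 m / 0.307 m/s = 102300 s = 1.184 d.
k_d L₀/(k_2−k_d) = 0.212×28.2/(0.939−0.212) = 5.978/0.7270 = 8.223 mg/L.
e^(−k_d t) = e^(−0.212×1.184) = 0.7780; e^(−k_2 t) = e^(−0.939×1.184) = 0.3290.
D = 8.223 × (0.7780 − 0.3290) + 4.09 × 0.3290 = 3.692 + 1.346 = 5.038 mg/L.

D ≈ 5.04 mg/L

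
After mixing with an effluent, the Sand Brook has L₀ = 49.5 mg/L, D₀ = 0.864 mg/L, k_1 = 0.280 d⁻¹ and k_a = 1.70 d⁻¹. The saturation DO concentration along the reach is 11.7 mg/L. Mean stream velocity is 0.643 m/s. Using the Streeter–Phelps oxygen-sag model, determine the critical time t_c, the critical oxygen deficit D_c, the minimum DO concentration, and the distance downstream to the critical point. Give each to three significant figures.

t_c ≈ 1.20 d; D_c ≈ 5.82 mg/L; min DO ≈ 5.88 mg/L; x_c ≈ 66.9 km

With k_a/k_1 = 6.071 and 1 − D₀(k_a−k_1)/(k_1 L₀) = 0.9115,
t_c = ln(6.071 × 0.9115) / (1.70 − 0.280) = ln(5.534) / 1.420 = 1.711/1.420 = 1.205 d.
L(t_c) = L₀ e^(−k_1 t_c) = 49.5 × 0.7137 = 35.33 mg/L, and at the critical point k_a D_c = k_1 L, so D_c = (0.280/1.70) × 35.33 = 5.818 mg/L.
Minimum DO = C_s − D_c = 11.7 − 5.818 = 5.882 mg/L.
x_c = v t_c = 0.643 m/s × 1.205 d × 86400 s/d = 66940 m ≈ 66.9 km.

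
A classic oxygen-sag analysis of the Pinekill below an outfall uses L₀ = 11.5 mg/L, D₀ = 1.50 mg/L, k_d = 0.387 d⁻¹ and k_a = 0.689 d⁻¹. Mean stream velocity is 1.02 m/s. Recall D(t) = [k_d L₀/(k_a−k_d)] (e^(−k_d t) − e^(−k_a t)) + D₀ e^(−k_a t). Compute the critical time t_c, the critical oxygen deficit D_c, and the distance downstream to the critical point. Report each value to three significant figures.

t_c ≈ 1.55 d; D_c ≈ 3.54 mg/L; x_c ≈ 137 km

At the critical point dD/dt = 0, so k_d L₀ e^(−k_d t) = k_a D. Substituting D(t) from the Streeter–Phelps equation and solving for t gives
t_c = ln[(k_a/k_d)(1 − D₀(k_a−k_d)/(k_d L₀))] / (k_a−k_d).
Here k_a−k_d = 0.3020 d⁻¹ and 1 − D₀(k_a−k_d)/(k_d L₀) = 1 − 1.50×0.3020/(0.387×11.5) = 0.8982, so
t_c = ln(1.780 × 0.8982) / 0.3020 = 0.4695 / 0.3020 = 1.555 d.
D_c = (k_d/k_a) L₀ e^(−k_d t_c) = (0.387/0.689) × 11.5 × e^(−0.387×1.555) = 0.5617 × 11.5 × 0.5479 = 3.539 mg/L.
x_c = v t_c = 1.02 m/s × 1.555 d × 86400 s/d = 137000 m ≈ 137 km.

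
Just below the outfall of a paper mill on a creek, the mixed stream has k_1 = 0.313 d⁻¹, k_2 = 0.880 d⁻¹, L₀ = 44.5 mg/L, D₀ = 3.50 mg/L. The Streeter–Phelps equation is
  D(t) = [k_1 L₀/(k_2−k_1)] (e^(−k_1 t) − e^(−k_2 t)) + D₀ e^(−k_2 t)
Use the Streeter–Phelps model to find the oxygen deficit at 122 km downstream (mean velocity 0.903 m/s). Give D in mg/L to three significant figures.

Travel time t = x/v = 122 km / (0.903 m/s) = 122000 m / 0.903 m/s = 135100 s = 1.564 d.
k_1 L₀/(k_2−k_1) = 0.313×44.5/(0.880−0.313) = 13.93/0.5670 = 24.57 mg/L.
e^(−k_1 t) = e^(−0.313×1.564) = 0.6130; e^(−k_2 t) = e^(−0.880×1.564) = 0.2526.
D = 24.57 × (0.6130 − 0.2526) + 3.50 × 0.2526 = 8.853 + 0.8840 = 9.737 mg/L.

D ≈ 9.74 mg/L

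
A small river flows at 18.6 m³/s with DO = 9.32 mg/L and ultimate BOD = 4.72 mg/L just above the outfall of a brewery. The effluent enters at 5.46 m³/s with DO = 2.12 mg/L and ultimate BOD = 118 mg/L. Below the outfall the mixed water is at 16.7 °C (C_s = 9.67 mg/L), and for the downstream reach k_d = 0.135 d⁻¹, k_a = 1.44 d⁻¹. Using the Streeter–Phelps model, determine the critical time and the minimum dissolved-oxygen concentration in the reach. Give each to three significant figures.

t_c ≈ 1.05 d; minimum DO ≈ 7.19 mg/L

Mixed DO = (18.6×9.32 + 5.46×2.12)/(18.6+5.46) = 184.9/24.06 = 7.686 mg/L.
Mixed L₀ = (18.6×4.72 + 5.46×118)/(24.06) = 732.1/24.06 = 30.43 mg/L.
Initial deficit D₀ = C_s − DO₀ = 9.67 − 7.686 = 1.984 mg/L.
t_c = (1/1.305) ln[(1.44/0.135)(1 − 1.984×1.305/(0.135×30.43))] = 0.7663 × ln(3.944) = 1.051 d.
D_c = (0.135/1.44) × 30.43 × e^(−0.135×1.051) = 0.09375 × 30.43 × 0.8677 = 2.475 mg/L.
Minimum DO = 9.67 − 2.475 = 7.195 mg/L.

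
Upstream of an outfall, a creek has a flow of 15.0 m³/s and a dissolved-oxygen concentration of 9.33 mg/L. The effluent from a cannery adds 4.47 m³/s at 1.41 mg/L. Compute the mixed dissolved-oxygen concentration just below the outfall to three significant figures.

Flow-weighted mixing: C = (Q_r C_r + Q_w C_w)/(Q_r + Q_w)
= (15.0×9.33 + 4.47×1.41)/(15.0 + 4.47) = 146.3/19.47 = 7.512 mg/L.

7.51 mg/L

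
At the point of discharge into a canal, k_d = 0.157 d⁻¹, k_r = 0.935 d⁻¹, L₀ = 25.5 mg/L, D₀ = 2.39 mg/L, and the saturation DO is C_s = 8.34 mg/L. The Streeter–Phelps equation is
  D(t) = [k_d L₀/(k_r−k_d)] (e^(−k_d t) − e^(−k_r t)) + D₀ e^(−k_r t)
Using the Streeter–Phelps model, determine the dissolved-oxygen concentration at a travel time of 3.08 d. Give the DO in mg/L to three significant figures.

k_d L₀/(k_r−k_d) = 0.157×25.5/(0.935−0.157) = 4.003/0.7780 = 5.146 mg/L.
e^(−k_d t) = e^(−0.157×3.080) = 0.6166; e^(−k_r t) = e^(−0.935×3.080) = 0.05615.
D = 5.146 × (0.6166 − 0.05615) + 2.39 × 0.05615 = 2.884 + 0.1342 = 3.018 mg/L.
DO = C_s − D = 8.34 − 3.018 = 5.322 mg/L.

DO ≈ 5.32 mg/L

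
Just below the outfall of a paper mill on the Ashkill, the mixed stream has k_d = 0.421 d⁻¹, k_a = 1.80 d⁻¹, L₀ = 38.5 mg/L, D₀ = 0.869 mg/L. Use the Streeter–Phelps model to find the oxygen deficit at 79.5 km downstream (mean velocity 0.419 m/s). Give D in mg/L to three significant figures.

Travel time t = x/v = 79.5 km / (0.419 m/s) = 79500 m / 0.419 m/s = 189700 s = 2.196 d.
k_d L₀/(k_a−k_d) = 0.421×38.5/(1.80−0.421) = 16.21/1.379 = 11.75 mg/L.
e^(−k_d t) = e^(−0.421×2.196) = 0.3967; e^(−k_a t) = e^(−1.80×2.196) = 0.01920.
D = 11.75 × (0.3967 − 0.01920) + 0.869 × 0.01920 = 4.437 + 0.01668 = 4.454 mg/L.

D ≈ 4.45 mg/L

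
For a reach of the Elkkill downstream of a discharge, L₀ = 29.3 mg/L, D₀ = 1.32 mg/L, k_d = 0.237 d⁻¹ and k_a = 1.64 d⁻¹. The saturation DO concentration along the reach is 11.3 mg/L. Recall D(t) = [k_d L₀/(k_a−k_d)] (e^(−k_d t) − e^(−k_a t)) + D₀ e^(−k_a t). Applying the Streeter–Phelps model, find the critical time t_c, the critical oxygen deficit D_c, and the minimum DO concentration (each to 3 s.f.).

t_c ≈ 1.16 d; D_c ≈ 3.22 mg/L; min DO ≈ 8.08 mg/L

At the critical point dD/dt = 0, so k_d L₀ e^(−k_d t) = k_a D. Substituting D(t) from the Streeter–Phelps equation and solving for t gives
t_c = ln[(k_a/k_d)(1 − D₀(k_a−k_d)/(k_d L₀))] / (k_a−k_d).
Here k_a−k_d = 1.403 d⁻¹ and 1 − D₀(k_a−k_d)/(k_d L₀) = 1 − 1.32×1.403/(0.237×29.3) = 0.7333, so
t_c = ln(6.920 × 0.7333) / 1.403 = 1.624 / 1.403 = 1.158 d.
L(t_c) = L₀ e^(−k_d t_c) = 29.3 × 0.7601 = 22.27 mg/L, and at the critical point k_a D_c = k_d L, so D_c = (0.237/1.64) × 22.27 = 3.218 mg/L.
Minimum DO = C_s − D_c = 11.3 − 3.218 = 8.082 mg/L.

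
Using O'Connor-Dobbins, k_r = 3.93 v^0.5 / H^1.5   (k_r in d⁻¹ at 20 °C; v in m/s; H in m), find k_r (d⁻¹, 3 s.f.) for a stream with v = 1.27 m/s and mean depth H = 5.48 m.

k_r ≈ 0.345 d⁻¹

k_r = 3.93 × 1.27^0.5 / 5.48^1.5 = 3.93 × 1.127 / 12.83 = 0.3452 d⁻¹.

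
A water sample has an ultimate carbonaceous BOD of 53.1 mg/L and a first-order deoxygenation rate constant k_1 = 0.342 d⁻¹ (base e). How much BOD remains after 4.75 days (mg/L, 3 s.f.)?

L_t = L₀ e^(−k_1 t) = 53.1 × e^(−0.342×4.75) = 53.1 × 0.1970 = 10.46 mg/L.

L ≈ 10.5 mg/L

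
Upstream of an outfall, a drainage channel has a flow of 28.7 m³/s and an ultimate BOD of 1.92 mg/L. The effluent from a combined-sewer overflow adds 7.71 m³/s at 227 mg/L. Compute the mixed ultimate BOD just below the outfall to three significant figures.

49.6 mg/L

Flow-weighted mixing: C = (Q_r C_r + Q_w C_w)/(Q_r + Q_w)
= (28.7×1.92 + 7.71×227)/(28.7 + 7.71) = 1805/36.41 = 49.58 mg/L.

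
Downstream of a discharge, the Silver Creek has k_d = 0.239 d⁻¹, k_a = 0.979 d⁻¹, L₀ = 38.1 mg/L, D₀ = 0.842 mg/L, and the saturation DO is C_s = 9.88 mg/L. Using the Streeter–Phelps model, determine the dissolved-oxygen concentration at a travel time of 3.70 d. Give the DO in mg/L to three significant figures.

k_d L₀/(k_a−k_d) = 0.239×38.1/(0.979−0.239) = 9.106/0.7400 = 12.31 mg/L.
e^(−k_d t) = e^(−0.239×3.700) = 0.4130; e^(−k_a t) = e^(−0.979×3.700) = 0.02672.
D = 12.31 × (0.4130 − 0.02672) + 0.842 × 0.02672 = 4.753 + 0.02250 = 4.776 mg/L.
DO = C_s − D = 9.88 − 4.776 = 5.104 mg/L.

DO ≈ 5.10 mg/L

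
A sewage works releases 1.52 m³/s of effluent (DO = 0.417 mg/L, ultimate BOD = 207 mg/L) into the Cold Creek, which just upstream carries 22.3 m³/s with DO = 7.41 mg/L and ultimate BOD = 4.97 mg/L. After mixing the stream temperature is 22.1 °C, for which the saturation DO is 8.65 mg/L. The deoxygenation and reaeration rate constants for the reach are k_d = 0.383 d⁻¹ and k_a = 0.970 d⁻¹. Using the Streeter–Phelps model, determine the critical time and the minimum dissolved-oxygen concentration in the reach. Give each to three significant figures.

Mixed DO = (22.3×7.41 + 1.52×0.417)/(22.3+1.52) = 165.9/23.82 = 6.964 mg/L.
Mixed L₀ = (22.3×4.97 + 1.52×207)/(23.82) = 425.5/23.82 = 17.86 mg/L.
Initial deficit D₀ = C_s − DO₀ = 8.65 − 6.964 = 1.686 mg/L.
t_c = (1/0.5870) ln[(0.970/0.383)(1 − 1.686×0.5870/(0.383×17.86))] = 1.704 × ln(2.166) = 1.317 d.
D_c = (0.383/0.970) × 17.86 × e^(−0.383×1.317) = 0.3948 × 17.86 × 0.6039 = 4.259 mg/L.
Minimum DO = 8.65 − 4.259 = 4.391 mg/L.

t_c ≈ 1.32 d; minimum DO ≈ 4.39 mg/L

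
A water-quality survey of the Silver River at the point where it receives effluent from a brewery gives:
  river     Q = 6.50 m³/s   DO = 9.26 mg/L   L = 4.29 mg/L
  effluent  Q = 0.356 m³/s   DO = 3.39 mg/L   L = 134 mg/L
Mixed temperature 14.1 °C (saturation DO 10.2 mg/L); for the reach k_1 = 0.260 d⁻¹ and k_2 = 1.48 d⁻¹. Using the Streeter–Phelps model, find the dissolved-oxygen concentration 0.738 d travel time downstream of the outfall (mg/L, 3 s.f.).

Mixed DO = (6.50×9.26 + 0.356×3.39)/(6.50+0.356) = 61.40/6.856 = 8.955 mg/L.
Mixed L₀ = (6.50×4.29 + 0.356×134)/(6.856) = 75.59/6.856 = 11.03 mg/L.
Initial deficit D₀ = C_s − DO₀ = 10.2 − 8.955 = 1.245 mg/L.
D(0.738) = [0.260×11.03/(1.48−0.260)](e^(−0.260×0.738) − e^(−1.48×0.738)) + 1.245 e^(−1.48×0.738)
= 2.350 × (0.8254 − 0.3355) + 1.245 × 0.3355 = 1.569 mg/L.
DO = 10.2 − 1.569 = 8.631 mg/L.

DO ≈ 8.63 mg/L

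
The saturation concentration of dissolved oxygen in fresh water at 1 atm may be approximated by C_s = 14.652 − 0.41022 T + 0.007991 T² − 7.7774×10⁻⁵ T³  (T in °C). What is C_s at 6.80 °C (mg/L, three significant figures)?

C_s = 14.652 − 0.41022×6.80 + 0.007991×6.80² − 7.7774×10⁻⁵×6.80³ = 12.21 mg/L.

C_s ≈ 12.2 mg/L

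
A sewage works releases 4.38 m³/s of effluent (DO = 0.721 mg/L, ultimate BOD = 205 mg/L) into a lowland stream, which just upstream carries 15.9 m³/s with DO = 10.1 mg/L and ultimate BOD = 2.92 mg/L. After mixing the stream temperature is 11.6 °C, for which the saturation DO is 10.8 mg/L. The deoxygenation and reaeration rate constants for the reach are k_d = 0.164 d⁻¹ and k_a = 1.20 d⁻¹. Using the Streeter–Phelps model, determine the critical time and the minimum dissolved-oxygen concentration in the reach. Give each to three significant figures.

t_c ≈ 1.48 d; minimum DO ≈ 5.80 mg/L

Mixed DO = (15.9×10.1 + 4.38×0.721)/(15.9+4.38) = 163.7/20.28 = 8.074 mg/L.
Mixed L₀ = (15.9×2.92 + 4.38×205)/(20.28) = 944.3/20.28 = 46.56 mg/L.
Initial deficit D₀ = C_s − DO₀ = 10.8 − 8.074 = 2.726 mg/L.
t_c = (1/1.036) ln[(1.20/0.164)(1 − 2.726×1.036/(0.164×46.56))] = 0.9653 × ln(4.611) = 1.475 d.
D_c = (0.164/1.20) × 46.56 × e^(−0.164×1.475) = 0.1367 × 46.56 × 0.7851 = 4.996 mg/L.
Minimum DO = 10.8 − 4.996 = 5.804 mg/L.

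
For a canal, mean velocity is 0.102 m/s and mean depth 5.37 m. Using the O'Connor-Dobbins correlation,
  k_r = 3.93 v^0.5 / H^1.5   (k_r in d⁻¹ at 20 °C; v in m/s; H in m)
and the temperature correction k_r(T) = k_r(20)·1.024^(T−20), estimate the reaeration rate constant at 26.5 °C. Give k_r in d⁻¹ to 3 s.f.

k_r(20) = 3.93 × 0.102^0.5 / 5.37^1.5 = 3.93 × 0.3194 / 12.44 = 0.1009 d⁻¹.
k_r(26.5) = 0.1009 × 1.024^(26.5−20) = 0.1009 × 1.167 = 0.1177 d⁻¹.

k_r ≈ 0.118 d⁻¹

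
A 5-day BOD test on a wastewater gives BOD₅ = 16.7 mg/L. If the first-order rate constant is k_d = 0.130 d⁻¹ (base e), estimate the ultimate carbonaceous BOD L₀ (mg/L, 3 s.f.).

BOD₅ = L₀(1 − e^(−5k_d)) ⇒ L₀ = BOD₅ / (1 − e^(−5×0.130))
= 16.7 / (1 − 0.5220) = 16.7 / 0.4780 = 34.94 mg/L.

L₀ ≈ 34.9 mg/L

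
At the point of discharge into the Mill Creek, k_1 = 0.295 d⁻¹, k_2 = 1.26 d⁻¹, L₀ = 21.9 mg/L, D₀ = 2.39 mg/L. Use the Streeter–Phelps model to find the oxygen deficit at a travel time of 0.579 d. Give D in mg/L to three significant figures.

D ≈ 3.57 mg/L

k_1 L₀/(k_2−k_1) = 0.295×21.9/(1.26−0.295) = 6.460/0.9650 = 6.695 mg/L.
e^(−k_1 t) = e^(−0.295×0.5790) = 0.8430; e^(−k_2 t) = e^(−1.26×0.5790) = 0.4821.
D = 6.695 × (0.8430 − 0.4821) + 2.39 × 0.4821 = 2.416 + 1.152 = 3.568 mg/L.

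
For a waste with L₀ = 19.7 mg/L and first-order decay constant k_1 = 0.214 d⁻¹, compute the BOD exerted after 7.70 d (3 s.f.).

y ≈ 15.9 mg/L

y_t = L₀(1 − e^(−k_1 t)) = 19.7 × (1 − e^(−0.214×7.70))
= 19.7 × (1 − 0.1925) = 19.7 × 0.8075 = 15.91 mg/L.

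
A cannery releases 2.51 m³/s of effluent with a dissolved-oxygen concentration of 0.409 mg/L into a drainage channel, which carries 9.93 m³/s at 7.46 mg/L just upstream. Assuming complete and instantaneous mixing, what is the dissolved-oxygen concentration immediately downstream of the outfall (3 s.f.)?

Flow-weighted mixing: C = (Q_r C_r + Q_w C_w)/(Q_r + Q_w)
= (9.93×7.46 + 2.51×0.409)/(9.93 + 2.51) = 75.10/12.44 = 6.037 mg/L.

6.04 mg/L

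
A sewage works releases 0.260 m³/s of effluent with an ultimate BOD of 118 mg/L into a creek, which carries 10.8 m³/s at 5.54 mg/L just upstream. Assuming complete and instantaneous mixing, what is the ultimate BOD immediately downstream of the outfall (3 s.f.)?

Flow-weighted mixing: C = (Q_r C_r + Q_w C_w)/(Q_r + Q_w)
= (10.8×5.54 + 0.260×118)/(10.8 + 0.260) = 90.51/11.06 = 8.184 mg/L.

8.18 mg/L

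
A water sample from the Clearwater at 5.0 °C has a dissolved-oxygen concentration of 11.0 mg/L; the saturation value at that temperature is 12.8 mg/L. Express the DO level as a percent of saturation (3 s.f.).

85.9 % saturation

% saturation = C/C_s × 100 = 11.0/12.8 × 100 = 85.9 %.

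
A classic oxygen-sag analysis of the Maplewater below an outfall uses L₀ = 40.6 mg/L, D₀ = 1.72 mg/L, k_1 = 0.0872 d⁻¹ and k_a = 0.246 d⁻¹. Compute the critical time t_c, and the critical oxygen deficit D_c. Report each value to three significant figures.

t_c ≈ 6.03 d; D_c ≈ 8.51 mg/L

With k_a/k_1 = 2.821 and 1 − D₀(k_a−k_1)/(k_1 L₀) = 0.9228,
t_c = ln(2.821 × 0.9228) / (0.246 − 0.0872) = ln(2.603) / 0.1588 = 0.9568/0.1588 = 6.025 d.
D_c = (k_1/k_a) L₀ e^(−k_1 t_c) = (0.0872/0.246) × 40.6 × e^(−0.0872×6.025) = 0.3545 × 40.6 × 0.5913 = 8.510 mg/L.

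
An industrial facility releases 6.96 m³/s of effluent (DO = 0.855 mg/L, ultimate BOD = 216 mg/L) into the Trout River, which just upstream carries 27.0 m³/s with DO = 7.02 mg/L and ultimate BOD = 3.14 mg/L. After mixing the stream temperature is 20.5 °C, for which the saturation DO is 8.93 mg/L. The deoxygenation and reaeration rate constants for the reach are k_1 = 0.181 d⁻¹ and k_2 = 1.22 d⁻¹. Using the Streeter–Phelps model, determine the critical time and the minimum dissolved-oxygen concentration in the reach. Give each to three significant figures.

t_c ≈ 1.36 d; minimum DO ≈ 3.51 mg/L

Mixed DO = (27.0×7.02 + 6.96×0.855)/(27.0+6.96) = 195.5/33.96 = 5.757 mg/L.
Mixed L₀ = (27.0×3.14 + 6.96×216)/(33.96) = 1588/33.96 = 46.77 mg/L.
Initial deficit D₀ = C_s − DO₀ = 8.93 − 5.757 = 3.173 mg/L.
t_c = (1/1.039) ln[(1.22/0.181)(1 − 3.173×1.039/(0.181×46.77))] = 0.9625 × ln(4.115) = 1.361 d.
D_c = (0.181/1.22) × 46.77 × e^(−0.181×1.361) = 0.1484 × 46.77 × 0.7816 = 5.423 mg/L.
Minimum DO = 8.93 − 5.423 = 3.507 mg/L.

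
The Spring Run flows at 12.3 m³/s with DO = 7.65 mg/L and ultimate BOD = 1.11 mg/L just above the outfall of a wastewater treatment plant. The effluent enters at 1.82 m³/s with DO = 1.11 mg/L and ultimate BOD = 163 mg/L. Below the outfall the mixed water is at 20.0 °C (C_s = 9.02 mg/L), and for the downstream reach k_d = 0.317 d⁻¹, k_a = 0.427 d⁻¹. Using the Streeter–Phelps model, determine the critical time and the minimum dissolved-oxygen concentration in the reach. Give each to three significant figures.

Mixed DO = (12.3×7.65 + 1.82×1.11)/(12.3+1.82) = 96.12/14.12 = 6.807 mg/L.
Mixed L₀ = (12.3×1.11 + 1.82×163)/(14.12) = 310.3/14.12 = 21.98 mg/L.
Initial deficit D₀ = C_s − DO₀ = 9.02 − 6.807 = 2.213 mg/L.
t_c = (1/0.1100) ln[(0.427/0.317)(1 − 2.213×0.1100/(0.317×21.98))] = 9.091 × ln(1.300) = 2.385 d.
D_c = (0.317/0.427) × 21.98 × e^(−0.317×2.385) = 0.7424 × 21.98 × 0.4696 = 7.661 mg/L.
Minimum DO = 9.02 − 7.661 = 1.359 mg/L.

t_c ≈ 2.38 d; minimum DO ≈ 1.36 mg/L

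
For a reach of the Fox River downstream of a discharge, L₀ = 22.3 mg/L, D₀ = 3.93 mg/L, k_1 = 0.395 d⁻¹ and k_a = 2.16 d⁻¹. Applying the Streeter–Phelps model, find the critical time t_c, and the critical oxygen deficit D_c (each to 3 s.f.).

At the critical point dD/dt = 0, so k_1 L₀ e^(−k_1 t) = k_a D. Substituting D(t) from the Streeter–Phelps equation and solving for t gives
t_c = ln[(k_a/k_1)(1 − D₀(k_a−k_1)/(k_1 L₀))] / (k_a−k_1).
Here k_a−k_1 = 1.765 d⁻¹ and 1 − D₀(k_a−k_1)/(k_1 L₀) = 1 − 3.93×1.765/(0.395×22.3) = 0.2125, so
t_c = ln(5.468 × 0.2125) / 1.765 = 0.1503 / 1.765 = 0.08515 d.
D_c = (k_1/k_a) L₀ e^(−k_1 t_c) = (0.395/2.16) × 22.3 × e^(−0.395×0.08515) = 0.1829 × 22.3 × 0.9669 = 3.943 mg/L.

t_c ≈ 0.0852 d; D_c ≈ 3.94 mg/L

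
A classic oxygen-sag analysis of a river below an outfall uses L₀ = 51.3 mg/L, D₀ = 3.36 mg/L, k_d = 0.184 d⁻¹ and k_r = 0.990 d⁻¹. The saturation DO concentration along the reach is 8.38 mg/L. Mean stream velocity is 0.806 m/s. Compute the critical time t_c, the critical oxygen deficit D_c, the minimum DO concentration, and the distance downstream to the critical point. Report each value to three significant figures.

t_c = [1/(k_r−k_d)] ln[(k_r/k_d)(1 − D₀(k_r−k_d)/(k_d L₀))]
= [1/(0.990−0.184)] ln[(0.990/0.184)(1 − 3.36×0.8060/(0.184×51.3))]
= (1/0.8060) ln[5.380 × 0.7131] = 1.241 × ln(3.837) = 1.241 × 1.345 = 1.668 d.
D_c = (k_d/k_r) L₀ e^(−k_d t_c) = (0.184/0.990) × 51.3 × e^(−0.184×1.668) = 0.1859 × 51.3 × 0.7357 = 7.014 mg/L.
Minimum DO = C_s − D_c = 8.38 − 7.014 = 1.366 mg/L.
x_c = v t_c = 0.806 m/s × 1.668 d × 86400 s/d = 116200 m ≈ 116 km.

t_c ≈ 1.67 d; D_c ≈ 7.01 mg/L; min DO ≈ 1.37 mg/L; x_c ≈ 116 km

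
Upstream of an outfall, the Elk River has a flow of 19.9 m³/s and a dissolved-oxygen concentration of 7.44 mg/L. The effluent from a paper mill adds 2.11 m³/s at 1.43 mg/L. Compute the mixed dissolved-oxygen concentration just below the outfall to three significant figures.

6.86 mg/L

Flow-weighted mixing: C = (Q_r C_r + Q_w C_w)/(Q_r + Q_w)
= (19.9×7.44 + 2.11×1.43)/(19.9 + 2.11) = 151.1/22.01 = 6.864 mg/L.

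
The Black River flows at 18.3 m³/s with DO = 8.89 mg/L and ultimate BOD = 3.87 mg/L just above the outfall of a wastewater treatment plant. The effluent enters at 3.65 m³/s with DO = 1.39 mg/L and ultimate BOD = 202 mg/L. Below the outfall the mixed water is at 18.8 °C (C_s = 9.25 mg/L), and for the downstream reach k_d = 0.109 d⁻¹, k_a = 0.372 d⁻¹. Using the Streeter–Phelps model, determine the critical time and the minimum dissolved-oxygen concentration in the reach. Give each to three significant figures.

Mixed DO = (18.3×8.89 + 3.65×1.39)/(18.3+3.65) = 167.8/21.95 = 7.643 mg/L.
Mixed L₀ = (18.3×3.87 + 3.65×202)/(21.95) = 808.1/21.95 = 36.82 mg/L.
Initial deficit D₀ = C_s − DO₀ = 9.25 − 7.643 = 1.607 mg/L.
t_c = (1/0.2630) ln[(0.372/0.109)(1 − 1.607×0.2630/(0.109×36.82))] = 3.802 × ln(3.053) = 4.244 d.
D_c = (0.109/0.372) × 36.82 × e^(−0.109×4.244) = 0.2930 × 36.82 × 0.6296 = 6.792 mg/L.
Minimum DO = 9.25 − 6.792 = 2.458 mg/L.

t_c ≈ 4.24 d; minimum DO ≈ 2.46 mg/L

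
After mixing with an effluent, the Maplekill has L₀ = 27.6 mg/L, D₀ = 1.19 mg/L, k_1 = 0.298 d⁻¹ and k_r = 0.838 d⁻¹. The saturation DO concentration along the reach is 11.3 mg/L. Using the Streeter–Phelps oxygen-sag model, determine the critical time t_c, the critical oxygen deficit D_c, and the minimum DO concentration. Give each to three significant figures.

t_c ≈ 1.76 d; D_c ≈ 5.80 mg/L; min DO ≈ 5.50 mg/L

At the critical point dD/dt = 0, so k_1 L₀ e^(−k_1 t) = k_r D. Substituting D(t) from the Streeter–Phelps equation and solving for t gives
t_c = ln[(k_r/k_1)(1 − D₀(k_r−k_1)/(k_1 L₀))] / (k_r−k_1).
Here k_r−k_1 = 0.5400 d⁻¹ and 1 − D₀(k_r−k_1)/(k_1 L₀) = 1 − 1.19×0.5400/(0.298×27.6) = 0.9219, so
t_c = ln(2.812 × 0.9219) / 0.5400 = 0.9526 / 0.5400 = 1.764 d.
D_c = (k_1/k_r) L₀ e^(−k_1 t_c) = (0.298/0.838) × 27.6 × e^(−0.298×1.764) = 0.3556 × 27.6 × 0.5912 = 5.802 mg/L.
Minimum DO = C_s − D_c = 11.3 − 5.802 = 5.498 mg/L.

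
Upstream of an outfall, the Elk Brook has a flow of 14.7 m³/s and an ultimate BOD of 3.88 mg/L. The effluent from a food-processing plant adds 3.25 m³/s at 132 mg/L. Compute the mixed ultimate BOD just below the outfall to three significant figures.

Flow-weighted mixing: C = (Q_r C_r + Q_w C_w)/(Q_r + Q_w)
= (14.7×3.88 + 3.25×132)/(14.7 + 3.25) = 486.0/17.95 = 27.08 mg/L.

27.1 mg/L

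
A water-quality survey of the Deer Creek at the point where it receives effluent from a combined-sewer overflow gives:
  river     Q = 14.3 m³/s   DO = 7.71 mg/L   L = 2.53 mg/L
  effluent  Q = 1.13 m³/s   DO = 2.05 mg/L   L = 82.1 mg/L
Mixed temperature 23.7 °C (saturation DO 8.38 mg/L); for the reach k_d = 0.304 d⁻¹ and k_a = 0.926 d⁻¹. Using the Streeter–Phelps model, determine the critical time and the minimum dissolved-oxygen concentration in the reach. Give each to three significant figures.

t_c ≈ 1.29 d; minimum DO ≈ 6.53 mg/L

Mixed DO = (14.3×7.71 + 1.13×2.05)/(14.3+1.13) = 112.6/15.43 = 7.295 mg/L.
Mixed L₀ = (14.3×2.53 + 1.13×82.1)/(15.43) = 129.0/15.43 = 8.357 mg/L.
Initial deficit D₀ = C_s − DO₀ = 8.38 − 7.295 = 1.085 mg/L.
t_c = (1/0.6220) ln[(0.926/0.304)(1 − 1.085×0.6220/(0.304×8.357))] = 1.608 × ln(2.237) = 1.295 d.
D_c = (0.304/0.926) × 8.357 × e^(−0.304×1.295) = 0.3283 × 8.357 × 0.6746 = 1.851 mg/L.
Minimum DO = 8.38 − 1.851 = 6.529 mg/L.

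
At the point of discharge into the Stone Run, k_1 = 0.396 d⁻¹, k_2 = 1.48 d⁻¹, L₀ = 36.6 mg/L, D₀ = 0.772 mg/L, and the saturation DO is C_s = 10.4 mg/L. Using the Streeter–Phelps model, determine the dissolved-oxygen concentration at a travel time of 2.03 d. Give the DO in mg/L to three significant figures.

DO ≈ 5.04 mg/L

k_1 L₀/(k_2−k_1) = 0.396×36.6/(1.48−0.396) = 14.49/1.084 = 13.37 mg/L.
e^(−k_1 t) = e^(−0.396×2.030) = 0.4476; e^(−k_2 t) = e^(−1.48×2.030) = 0.04957.
D = 13.37 × (0.4476 − 0.04957) + 0.772 × 0.04957 = 5.322 + 0.03827 = 5.360 mg/L.
DO = C_s − D = 10.4 − 5.360 = 5.040 mg/L.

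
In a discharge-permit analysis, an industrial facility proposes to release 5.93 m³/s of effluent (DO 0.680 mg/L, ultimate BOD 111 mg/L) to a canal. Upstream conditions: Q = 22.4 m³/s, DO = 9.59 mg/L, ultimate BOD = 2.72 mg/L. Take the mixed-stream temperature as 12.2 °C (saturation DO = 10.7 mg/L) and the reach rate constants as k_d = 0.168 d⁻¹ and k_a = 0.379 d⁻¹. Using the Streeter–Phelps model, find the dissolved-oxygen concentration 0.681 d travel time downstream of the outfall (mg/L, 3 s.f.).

DO ≈ 5.99 mg/L

Mixed DO = (22.4×9.59 + 5.93×0.680)/(22.4+5.93) = 218.8/28.33 = 7.725 mg/L.
Mixed L₀ = (22.4×2.72 + 5.93×111)/(28.33) = 719.2/28.33 = 25.39 mg/L.
Initial deficit D₀ = C_s − DO₀ = 10.7 − 7.725 = 2.975 mg/L.
D(0.681) = [0.168×25.39/(0.379−0.168)](e^(−0.168×0.681) − e^(−0.379×0.681)) + 2.975 e^(−0.379×0.681)
= 20.21 × (0.8919 − 0.7725) + 2.975 × 0.7725 = 4.711 mg/L.
DO = 10.7 − 4.711 = 5.989 mg/L.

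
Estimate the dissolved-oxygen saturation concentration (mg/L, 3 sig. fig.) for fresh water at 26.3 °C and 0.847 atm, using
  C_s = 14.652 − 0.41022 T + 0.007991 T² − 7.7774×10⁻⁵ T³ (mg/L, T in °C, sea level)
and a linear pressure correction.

C_s ≈ 6.76 mg/L

At sea level: C_s = 14.652 − 0.41022×26.3 + 0.007991×26.3² − 7.7774×10⁻⁵×26.3³ = 7.976 mg/L.
Pressure correction: C_s' = 7.976 × 0.847 = 6.755 mg/L.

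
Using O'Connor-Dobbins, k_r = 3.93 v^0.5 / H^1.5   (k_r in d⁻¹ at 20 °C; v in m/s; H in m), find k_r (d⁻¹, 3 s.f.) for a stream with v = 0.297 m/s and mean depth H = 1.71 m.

k_r = 3.93 × 0.297^0.5 / 1.71^1.5 = 3.93 × 0.5450 / 2.236 = 0.9578 d⁻¹.

k_r ≈ 0.958 d⁻¹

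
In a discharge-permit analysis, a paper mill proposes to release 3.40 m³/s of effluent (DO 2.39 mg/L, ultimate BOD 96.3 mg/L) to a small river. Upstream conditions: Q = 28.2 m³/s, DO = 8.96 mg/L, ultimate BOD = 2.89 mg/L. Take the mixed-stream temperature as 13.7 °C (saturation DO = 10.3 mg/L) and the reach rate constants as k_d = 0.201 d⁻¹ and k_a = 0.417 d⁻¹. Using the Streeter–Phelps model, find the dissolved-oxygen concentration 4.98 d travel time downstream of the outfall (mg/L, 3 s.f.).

Mixed DO = (28.2×8.96 + 3.40×2.39)/(28.2+3.40) = 260.8/31.60 = 8.253 mg/L.
Mixed L₀ = (28.2×2.89 + 3.40×96.3)/(31.60) = 408.9/31.60 = 12.94 mg/L.
Initial deficit D₀ = C_s − DO₀ = 10.3 − 8.253 = 2.047 mg/L.
D(4.98) = [0.201×12.94/(0.417−0.201)](e^(−0.201×4.98) − e^(−0.417×4.98)) + 2.047 e^(−0.417×4.98)
= 12.04 × (0.3675 − 0.1253) + 2.047 × 0.1253 = 3.173 mg/L.
DO = 10.3 − 3.173 = 7.127 mg/L.

DO ≈ 7.13 mg/L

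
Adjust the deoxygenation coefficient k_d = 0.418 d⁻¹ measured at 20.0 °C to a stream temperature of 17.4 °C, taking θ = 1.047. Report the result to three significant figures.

k_d(T₂) = k_d(T₁) · θ^(T₂−T₁) = 0.418 × 1.047^(17.4−20.0)
= 0.418 × 1.047^-2.60 = 0.418 × 0.8874 = 0.3709 d⁻¹.

k_d ≈ 0.371 d⁻¹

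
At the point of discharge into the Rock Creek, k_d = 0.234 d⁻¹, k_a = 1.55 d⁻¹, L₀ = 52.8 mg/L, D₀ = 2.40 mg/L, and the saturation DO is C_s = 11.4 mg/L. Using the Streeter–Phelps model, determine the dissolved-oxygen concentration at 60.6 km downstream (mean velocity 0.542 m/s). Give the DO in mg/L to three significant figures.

DO ≈ 5.40 mg/L

Travel time t = x/v = 60.6 km / (0.542 m/s) = 60600 m / 0.542 m/s = 111800 s = 1.294 d.
k_d L₀/(k_a−k_d) = 0.234×52.8/(1.55−0.234) = 12.36/1.316 = 9.388 mg/L.
e^(−k_d t) = e^(−0.234×1.294) = 0.7387; e^(−k_a t) = e^(−1.55×1.294) = 0.1346.
D = 9.388 × (0.7387 − 0.1346) + 2.40 × 0.1346 = 5.672 + 0.3229 = 5.995 mg/L.
DO = C_s − D = 11.4 − 5.995 = 5.405 mg/L.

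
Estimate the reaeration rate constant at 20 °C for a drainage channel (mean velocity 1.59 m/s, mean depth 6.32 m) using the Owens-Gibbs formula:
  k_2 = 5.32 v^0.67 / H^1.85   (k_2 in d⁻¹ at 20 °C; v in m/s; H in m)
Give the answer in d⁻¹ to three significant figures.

k_2 = 5.32 × 1.59^0.67 / 6.32^1.85 = 5.32 × 1.364 / 30.29 = 0.2396 d⁻¹.

k_2 ≈ 0.240 d⁻¹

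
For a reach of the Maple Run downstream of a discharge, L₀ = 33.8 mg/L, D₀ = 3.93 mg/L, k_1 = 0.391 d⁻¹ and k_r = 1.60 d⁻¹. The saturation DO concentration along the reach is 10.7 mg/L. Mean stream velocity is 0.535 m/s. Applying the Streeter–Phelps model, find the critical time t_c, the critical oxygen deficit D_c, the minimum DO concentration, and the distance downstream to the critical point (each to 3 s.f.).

With k_r/k_1 = 4.092 and 1 − D₀(k_r−k_1)/(k_1 L₀) = 0.6405,
t_c = ln(4.092 × 0.6405) / (1.60 − 0.391) = ln(2.621) / 1.209 = 0.9635/1.209 = 0.7969 d.
D_c = (k_1/k_r) L₀ e^(−k_1 t_c) = (0.391/1.60) × 33.8 × e^(−0.391×0.7969) = 0.2444 × 33.8 × 0.7323 = 6.048 mg/L.
Minimum DO = C_s − D_c = 10.7 − 6.048 = 4.652 mg/L.
x_c = v t_c = 0.535 m/s × 0.7969 d × 86400 s/d = 36840 m ≈ 36.8 km.

t_c ≈ 0.797 d; D_c ≈ 6.05 mg/L; min DO ≈ 4.65 mg/L; x_c ≈ 36.8 km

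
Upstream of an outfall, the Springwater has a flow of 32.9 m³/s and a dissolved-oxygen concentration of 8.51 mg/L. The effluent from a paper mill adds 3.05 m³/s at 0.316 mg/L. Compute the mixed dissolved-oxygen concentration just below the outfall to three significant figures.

Flow-weighted mixing: C = (Q_r C_r + Q_w C_w)/(Q_r + Q_w)
= (32.9×8.51 + 3.05×0.316)/(32.9 + 3.05) = 280.9/35.95 = 7.815 mg/L.

7.81 mg/L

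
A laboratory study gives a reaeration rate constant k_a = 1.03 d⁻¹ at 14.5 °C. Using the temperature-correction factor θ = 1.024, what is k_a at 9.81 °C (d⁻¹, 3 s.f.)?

k_a ≈ 0.922 d⁻¹

k_a(T₂) = k_a(T₁) · θ^(T₂−T₁) = 1.03 × 1.024^(9.81−14.5)
= 1.03 × 1.024^-4.69 = 1.03 × 0.8947 = 0.9216 d⁻¹.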